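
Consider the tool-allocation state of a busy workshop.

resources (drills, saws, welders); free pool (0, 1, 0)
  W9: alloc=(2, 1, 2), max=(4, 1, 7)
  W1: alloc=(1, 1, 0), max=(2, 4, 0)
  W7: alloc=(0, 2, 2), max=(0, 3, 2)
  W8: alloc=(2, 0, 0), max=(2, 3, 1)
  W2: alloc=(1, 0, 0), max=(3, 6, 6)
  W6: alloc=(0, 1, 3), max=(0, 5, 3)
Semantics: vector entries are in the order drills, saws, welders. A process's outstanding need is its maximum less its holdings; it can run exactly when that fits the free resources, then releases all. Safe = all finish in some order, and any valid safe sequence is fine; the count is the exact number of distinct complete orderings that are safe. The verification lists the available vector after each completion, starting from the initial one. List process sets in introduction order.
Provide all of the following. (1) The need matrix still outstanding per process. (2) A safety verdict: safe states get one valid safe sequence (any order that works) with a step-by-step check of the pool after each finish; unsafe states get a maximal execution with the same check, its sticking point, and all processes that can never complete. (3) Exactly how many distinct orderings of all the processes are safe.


(1) Need matrix, components ordered drills, saws, welders:
  W9: (2, 0, 5)
  W1: (1, 3, 0)
  W7: (0, 1, 0)
  W8: (0, 3, 1)
  W2: (2, 6, 6)
  W6: (0, 4, 0)
(2) The state is SAFE; one workable sequence: W7, W8, W1, W6, W9, W2.
Key observation: reading the order forward, W7 is the first process whose need (0, 1, 0) meets the free pool (0, 1, 0) exactly on a resource it requests.
Step-by-step check:
  pool = (0, 1, 0)
  run W7 (needs (0, 1, 0), free (0, 1, 0)); after release of (0, 2, 2) the pool is (0, 3, 2)
  run W8 (needs (0, 3, 1), free (0, 3, 2)); after release of (2, 0, 0) the pool is (2, 3, 2)
  run W1 (needs (1, 3, 0), free (2, 3, 2)); after release of (1, 1, 0) the pool is (3, 4, 2)
  run W6 (needs (0, 4, 0), free (3, 4, 2)); after release of (0, 1, 3) the pool is (3, 5, 5)
  run W9 (needs (2, 0, 5), free (3, 5, 5)); after release of (2, 1, 2) the pool is (5, 6, 7)
  run W2 (needs (2, 6, 6), free (5, 6, 7)); after release of (1, 0, 0) the pool is (6, 6, 7)
(3) Precisely 1 of the possible complete orderings is a safe sequence.


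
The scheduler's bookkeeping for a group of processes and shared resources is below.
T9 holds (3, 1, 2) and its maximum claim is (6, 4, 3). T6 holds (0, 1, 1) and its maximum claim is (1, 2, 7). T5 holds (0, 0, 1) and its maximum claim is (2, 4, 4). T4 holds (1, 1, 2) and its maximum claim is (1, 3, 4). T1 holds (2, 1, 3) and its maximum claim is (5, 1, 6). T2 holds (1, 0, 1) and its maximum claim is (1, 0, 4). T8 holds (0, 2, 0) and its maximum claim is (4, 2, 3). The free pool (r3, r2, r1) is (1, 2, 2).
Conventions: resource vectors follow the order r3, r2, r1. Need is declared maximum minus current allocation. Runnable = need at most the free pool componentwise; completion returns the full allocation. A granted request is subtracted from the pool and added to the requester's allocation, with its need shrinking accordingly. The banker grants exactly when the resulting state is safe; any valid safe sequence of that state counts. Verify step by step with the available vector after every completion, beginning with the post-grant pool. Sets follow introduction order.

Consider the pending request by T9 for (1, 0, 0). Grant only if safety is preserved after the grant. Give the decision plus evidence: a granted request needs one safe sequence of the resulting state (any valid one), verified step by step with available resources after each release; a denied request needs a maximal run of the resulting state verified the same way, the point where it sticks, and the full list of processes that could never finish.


GRANT: granting preserves safety; a valid post-grant sequence is T4, T2, T9, T6, T1, T8, T5.
Key observation: granting shrinks the pool to (0, 2, 2), yet T4 still fits and the chain goes through.
Check on the post-grant state, step by step:
  pool = (0, 2, 2)
  T4 needs (0, 2, 2) <= (0, 2, 2) -> finishes; pool += (1, 1, 2) = (1, 3, 4)
  T2 needs (0, 0, 3) <= (1, 3, 4) -> finishes; pool += (1, 0, 1) = (2, 3, 5)
  T9 needs (2, 3, 1) <= (2, 3, 5) -> finishes; pool += (4, 1, 2) = (6, 4, 7)
  T6 needs (1, 1, 6) <= (6, 4, 7) -> finishes; pool += (0, 1, 1) = (6, 5, 8)
  T1 needs (3, 0, 3) <= (6, 5, 8) -> finishes; pool += (2, 1, 3) = (8, 6, 11)
  T8 needs (4, 0, 3) <= (8, 6, 11) -> finishes; pool += (0, 2, 0) = (8, 8, 11)
  T5 needs (2, 4, 3) <= (8, 8, 11) -> finishes; pool += (0, 0, 1) = (8, 8, 12)


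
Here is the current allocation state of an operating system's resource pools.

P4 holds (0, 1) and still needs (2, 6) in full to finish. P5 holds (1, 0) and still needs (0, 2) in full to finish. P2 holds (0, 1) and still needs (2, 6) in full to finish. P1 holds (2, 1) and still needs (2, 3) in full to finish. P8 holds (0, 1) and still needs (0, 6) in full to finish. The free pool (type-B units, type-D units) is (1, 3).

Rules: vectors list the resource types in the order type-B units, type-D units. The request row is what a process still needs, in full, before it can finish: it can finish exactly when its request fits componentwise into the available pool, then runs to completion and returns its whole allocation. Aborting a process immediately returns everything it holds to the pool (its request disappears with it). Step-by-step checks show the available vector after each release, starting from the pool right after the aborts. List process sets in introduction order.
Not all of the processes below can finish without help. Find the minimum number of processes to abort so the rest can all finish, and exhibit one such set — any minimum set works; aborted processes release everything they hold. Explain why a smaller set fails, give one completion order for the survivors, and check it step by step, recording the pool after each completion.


Minimum abort set: P4 and P8.
Key observation: P2 could never have finished before the abort; with (0, 2) returned by P4 and P8, it fits at step 3.
No one abort is enough; case by case: P4 alone leaves P2 blocked (short on type-D units); P5 alone leaves P4 blocked (short on type-D units); P2 alone leaves P4 blocked (short on type-D units); P1 alone leaves P4 blocked (short on type-D units); P8 alone leaves P4 blocked (short on type-D units).
Survivors finish in the order: P5, P1, P2. Step-by-step check (pool after the aborts first):
  pool = (1, 5)
  P5 needs (0, 2) <= (1, 5) -> finishes; pool += (1, 0) = (2, 5)
  P1 needs (2, 3) <= (2, 5) -> finishes; pool += (2, 1) = (4, 6)
  P2 needs (2, 6) <= (4, 6) -> finishes; pool += (0, 1) = (4, 7)


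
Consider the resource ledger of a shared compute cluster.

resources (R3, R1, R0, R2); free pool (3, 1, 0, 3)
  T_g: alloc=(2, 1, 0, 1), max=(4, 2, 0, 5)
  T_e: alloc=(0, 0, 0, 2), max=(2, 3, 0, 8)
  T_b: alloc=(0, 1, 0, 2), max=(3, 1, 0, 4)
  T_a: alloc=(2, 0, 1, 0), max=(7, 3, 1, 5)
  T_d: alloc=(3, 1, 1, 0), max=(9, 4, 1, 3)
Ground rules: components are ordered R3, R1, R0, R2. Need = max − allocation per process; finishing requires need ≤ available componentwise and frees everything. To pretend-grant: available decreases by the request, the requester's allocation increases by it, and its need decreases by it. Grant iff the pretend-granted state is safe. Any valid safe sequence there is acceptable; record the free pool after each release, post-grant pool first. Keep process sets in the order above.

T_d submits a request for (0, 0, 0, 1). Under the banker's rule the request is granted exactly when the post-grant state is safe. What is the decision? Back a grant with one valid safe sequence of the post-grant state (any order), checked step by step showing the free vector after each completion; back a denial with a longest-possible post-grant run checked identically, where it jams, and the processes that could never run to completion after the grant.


GRANT. The post-grant state is safe; one safe sequence: T_b, T_g, T_a, T_d, T_e.
Key observation: the grant leaves (3, 1, 0, 2) free — enough for T_b, whose release restarts the cascade.
Step-by-step check of the post-grant state:
  pool = (3, 1, 0, 2)
  run T_b (needs (3, 0, 0, 2), free (3, 1, 0, 2)); after release of (0, 1, 0, 2) the pool is (3, 2, 0, 4)
  run T_g (needs (2, 1, 0, 4), free (3, 2, 0, 4)); after release of (2, 1, 0, 1) the pool is (5, 3, 0, 5)
  run T_a (needs (5, 3, 0, 5), free (5, 3, 0, 5)); after release of (2, 0, 1, 0) the pool is (7, 3, 1, 5)
  run T_d (needs (6, 3, 0, 2), free (7, 3, 1, 5)); after release of (3, 1, 1, 1) the pool is (10, 4, 2, 6)
  run T_e (needs (2, 3, 0, 6), free (10, 4, 2, 6)); after release of (0, 0, 0, 2) the pool is (10, 4, 2, 8)


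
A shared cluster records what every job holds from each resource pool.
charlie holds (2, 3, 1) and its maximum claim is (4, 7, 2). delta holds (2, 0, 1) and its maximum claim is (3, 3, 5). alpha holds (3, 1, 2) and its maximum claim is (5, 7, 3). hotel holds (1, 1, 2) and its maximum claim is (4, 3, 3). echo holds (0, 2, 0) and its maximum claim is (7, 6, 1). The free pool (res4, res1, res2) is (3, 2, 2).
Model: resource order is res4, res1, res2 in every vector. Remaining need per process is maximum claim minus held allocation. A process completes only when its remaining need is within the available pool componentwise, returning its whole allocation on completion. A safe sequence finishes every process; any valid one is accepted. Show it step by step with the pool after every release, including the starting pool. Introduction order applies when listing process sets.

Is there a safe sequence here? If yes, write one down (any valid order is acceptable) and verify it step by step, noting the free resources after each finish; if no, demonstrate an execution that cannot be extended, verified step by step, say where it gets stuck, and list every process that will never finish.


UNSAFE.
Key observation: after hotel, delta complete, (6, 3, 5) is the best the pool ever gets, yet each leftover process wants more res1.
Going as far as possible: hotel, delta; after that, nothing fits. Walking it through:
  pool = (3, 2, 2)
  hotel: need (3, 2, 1) fits (3, 2, 2); releases (1, 1, 2), pool now (4, 3, 4)
  delta: need (1, 3, 4) fits (4, 3, 4); releases (2, 0, 1), pool now (6, 3, 5)
  charlie still needs (2, 4, 1) but only (6, 3, 5) is free — short on res1
  alpha still needs (2, 6, 1) but only (6, 3, 5) is free — short on res1
  echo still needs (7, 4, 1) but only (6, 3, 5) is free — short on res4 and res1
Never able to finish: charlie, alpha and echo.


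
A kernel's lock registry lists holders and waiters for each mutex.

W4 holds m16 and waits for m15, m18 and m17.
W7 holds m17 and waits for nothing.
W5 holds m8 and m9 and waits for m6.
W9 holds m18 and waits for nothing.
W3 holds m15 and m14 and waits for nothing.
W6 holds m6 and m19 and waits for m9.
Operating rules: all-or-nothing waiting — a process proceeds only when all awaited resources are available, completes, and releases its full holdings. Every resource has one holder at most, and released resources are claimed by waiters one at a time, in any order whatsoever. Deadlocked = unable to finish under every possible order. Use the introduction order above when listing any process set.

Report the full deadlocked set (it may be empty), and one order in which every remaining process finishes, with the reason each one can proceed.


Deadlocked: W5 and W6.
Key observation: the knot is the closed ring of waits W5 -> W6 -> W5; no other process is dragged down with it.
The rest can finish in the order W3, W7, W9, W4.
Verifying each step:
  W3: no waits; runs immediately, freeing m15 and m14
  W7: no waits; runs immediately, freeing m17
  W9: no waits; runs immediately, freeing m18
  W4 waits on m15, m18 and m17 — all released -> runs and releases m16


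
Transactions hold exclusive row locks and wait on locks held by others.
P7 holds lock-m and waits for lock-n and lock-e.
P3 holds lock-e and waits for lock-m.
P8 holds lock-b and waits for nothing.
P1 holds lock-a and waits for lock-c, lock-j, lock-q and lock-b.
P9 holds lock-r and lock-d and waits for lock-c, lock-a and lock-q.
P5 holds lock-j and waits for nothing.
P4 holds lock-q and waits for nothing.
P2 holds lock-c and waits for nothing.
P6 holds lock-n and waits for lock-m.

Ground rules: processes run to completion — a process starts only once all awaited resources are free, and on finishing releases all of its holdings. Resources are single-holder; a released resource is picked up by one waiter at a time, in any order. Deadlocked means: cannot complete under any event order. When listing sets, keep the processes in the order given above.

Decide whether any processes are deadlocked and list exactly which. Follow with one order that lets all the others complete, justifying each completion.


Deadlocked set: P7, P3 and P6.
Key observation: the waits loop around P7 -> P3 -> P7 with no way out; P6 is caught in further circular waits.
One completion order for the rest: P2, P4, P8, P5, P1, P9.
Verifying each step:
  run P2 (it waits on nothing); releases lock-c
  run P4 (it waits on nothing); releases lock-q
  run P8 (it waits on nothing); releases lock-b
  run P5 (it waits on nothing); releases lock-j
  run P1 (all its waits — lock-c, lock-j, lock-q and lock-b — are resolved); releases lock-a
  run P9 (all its waits — lock-c, lock-a and lock-q — are resolved); releases lock-r and lock-d


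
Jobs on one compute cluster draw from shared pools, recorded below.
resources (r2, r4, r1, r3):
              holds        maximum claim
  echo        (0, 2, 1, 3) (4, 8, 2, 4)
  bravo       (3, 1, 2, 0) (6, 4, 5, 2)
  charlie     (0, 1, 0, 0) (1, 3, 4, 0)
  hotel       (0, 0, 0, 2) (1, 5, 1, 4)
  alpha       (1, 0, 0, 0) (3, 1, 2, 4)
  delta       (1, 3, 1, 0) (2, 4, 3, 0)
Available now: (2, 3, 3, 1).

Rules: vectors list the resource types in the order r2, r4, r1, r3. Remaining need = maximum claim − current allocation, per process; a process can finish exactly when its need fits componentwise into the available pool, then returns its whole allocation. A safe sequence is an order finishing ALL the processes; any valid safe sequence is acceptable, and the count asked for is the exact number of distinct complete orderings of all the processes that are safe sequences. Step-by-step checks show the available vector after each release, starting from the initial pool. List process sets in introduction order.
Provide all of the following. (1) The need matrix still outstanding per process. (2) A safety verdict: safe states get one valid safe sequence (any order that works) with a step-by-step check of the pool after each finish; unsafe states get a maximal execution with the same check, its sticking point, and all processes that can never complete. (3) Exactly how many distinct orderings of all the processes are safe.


(1) Need matrix, components ordered r2, r4, r1, r3:
  echo: (4, 6, 1, 1)
  bravo: (3, 3, 3, 2)
  charlie: (1, 2, 4, 0)
  hotel: (1, 5, 1, 2)
  alpha: (2, 1, 2, 4)
  delta: (1, 1, 2, 0)
(2) UNSAFE — no complete ordering exists.
Key observation: after delta, charlie the pool peaks at (3, 7, 4, 1), and each blocked process is short somewhere: echo on r2; bravo on r3; hotel on r3; alpha on r3.
A maximal execution: delta, charlie — then nothing else fits. Verifying each step:
  pool = (2, 3, 3, 1)
  run delta (needs (1, 1, 2, 0), free (2, 3, 3, 1)); after release of (1, 3, 1, 0) the pool is (3, 6, 4, 1)
  run charlie (needs (1, 2, 4, 0), free (3, 6, 4, 1)); after release of (0, 1, 0, 0) the pool is (3, 7, 4, 1)
  echo still needs (4, 6, 1, 1) but only (3, 7, 4, 1) is free — short on r2
  bravo still needs (3, 3, 3, 2) but only (3, 7, 4, 1) is free — short on r3
  hotel still needs (1, 5, 1, 2) but only (3, 7, 4, 1) is free — short on r3
  alpha still needs (2, 1, 2, 4) but only (3, 7, 4, 1) is free — short on r3
Permanently blocked: echo, bravo, hotel and alpha.
(3) The exact count: 0 of the possible complete orderings are safe sequences.


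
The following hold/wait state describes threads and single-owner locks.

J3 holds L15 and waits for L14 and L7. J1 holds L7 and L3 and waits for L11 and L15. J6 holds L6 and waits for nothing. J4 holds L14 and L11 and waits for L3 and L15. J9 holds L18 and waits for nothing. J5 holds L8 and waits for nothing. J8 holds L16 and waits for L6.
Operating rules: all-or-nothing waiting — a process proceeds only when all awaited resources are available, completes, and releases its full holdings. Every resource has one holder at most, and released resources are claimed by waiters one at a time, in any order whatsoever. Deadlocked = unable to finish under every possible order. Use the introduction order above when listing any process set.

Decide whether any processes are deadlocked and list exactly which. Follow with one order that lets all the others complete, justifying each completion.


The deadlocked set is J3, J1 and J4.
Key observation: the knot is the closed ring of waits J3 -> J1 -> J3; J4 is caught in further circular waits.
A valid finishing order for the others: J6, J8, J9, J5.
Verifying each step:
  run J6 (it waits on nothing); releases L6
  run J8 (all its waits — L6 — are resolved); releases L16
  run J9 (it waits on nothing); releases L18
  run J5 (it waits on nothing); releases L8


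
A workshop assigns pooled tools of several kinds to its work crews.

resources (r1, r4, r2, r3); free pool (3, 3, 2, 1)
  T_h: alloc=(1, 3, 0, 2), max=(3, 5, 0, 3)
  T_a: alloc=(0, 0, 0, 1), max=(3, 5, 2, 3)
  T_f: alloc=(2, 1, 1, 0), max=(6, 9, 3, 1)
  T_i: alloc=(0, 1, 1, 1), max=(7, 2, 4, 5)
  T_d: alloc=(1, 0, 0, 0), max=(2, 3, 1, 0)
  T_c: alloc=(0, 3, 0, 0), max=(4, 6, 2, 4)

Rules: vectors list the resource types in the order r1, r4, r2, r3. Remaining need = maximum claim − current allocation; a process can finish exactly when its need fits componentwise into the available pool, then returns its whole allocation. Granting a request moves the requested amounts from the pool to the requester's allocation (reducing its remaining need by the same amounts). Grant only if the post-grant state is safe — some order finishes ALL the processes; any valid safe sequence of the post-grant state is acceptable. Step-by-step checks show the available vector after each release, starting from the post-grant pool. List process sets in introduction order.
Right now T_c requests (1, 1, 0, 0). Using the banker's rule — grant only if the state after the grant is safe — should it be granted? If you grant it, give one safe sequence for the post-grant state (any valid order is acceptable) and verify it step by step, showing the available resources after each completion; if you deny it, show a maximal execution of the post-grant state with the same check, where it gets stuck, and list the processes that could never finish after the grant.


GRANT: granting preserves safety; a valid post-grant sequence is T_h, T_a, T_c, T_f, T_d, T_i.
Key observation: the transfer keeps a workable pool ((2, 2, 2, 1)); T_h starts the safe sequence.
Step-by-step check of the post-grant state:
  pool = (2, 2, 2, 1)
  T_h needs (2, 2, 0, 1) <= (2, 2, 2, 1) -> finishes; pool += (1, 3, 0, 2) = (3, 5, 2, 3)
  T_a needs (3, 5, 2, 2) <= (3, 5, 2, 3) -> finishes; pool += (0, 0, 0, 1) = (3, 5, 2, 4)
  T_c needs (3, 2, 2, 4) <= (3, 5, 2, 4) -> finishes; pool += (1, 4, 0, 0) = (4, 9, 2, 4)
  T_f needs (4, 8, 2, 1) <= (4, 9, 2, 4) -> finishes; pool += (2, 1, 1, 0) = (6, 10, 3, 4)
  T_d needs (1, 3, 1, 0) <= (6, 10, 3, 4) -> finishes; pool += (1, 0, 0, 0) = (7, 10, 3, 4)
  T_i needs (7, 1, 3, 4) <= (7, 10, 3, 4) -> finishes; pool += (0, 1, 1, 1) = (7, 11, 4, 5)


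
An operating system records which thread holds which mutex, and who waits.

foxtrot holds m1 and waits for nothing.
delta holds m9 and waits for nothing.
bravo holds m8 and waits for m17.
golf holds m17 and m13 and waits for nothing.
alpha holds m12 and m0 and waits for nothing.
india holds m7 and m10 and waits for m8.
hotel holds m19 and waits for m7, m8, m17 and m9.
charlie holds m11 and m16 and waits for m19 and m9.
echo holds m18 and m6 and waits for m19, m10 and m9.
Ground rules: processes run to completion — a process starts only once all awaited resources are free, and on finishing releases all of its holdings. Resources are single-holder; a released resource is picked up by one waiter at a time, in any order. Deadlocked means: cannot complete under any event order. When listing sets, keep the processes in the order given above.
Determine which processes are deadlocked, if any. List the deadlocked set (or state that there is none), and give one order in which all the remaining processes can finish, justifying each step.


The deadlocked set is empty.
Key observation: there is no circular wait here — follow any chain and it reaches a process that is free to run now.
The rest can finish in the order delta, golf, alpha, foxtrot, bravo, india, hotel, echo, charlie.
Walking it through:
  delta waits on nothing -> runs at once and releases m9
  golf waits on nothing -> runs at once and releases m17 and m13
  alpha waits on nothing -> runs at once and releases m12 and m0
  foxtrot waits on nothing -> runs at once and releases m1
  bravo waits on m17 — all released -> runs and releases m8
  india waits on m8 — all released -> runs and releases m7 and m10
  hotel waits on m7, m8, m17 and m9 — all released -> runs and releases m19
  echo waits on m19, m10 and m9 — all released -> runs and releases m18 and m6
  charlie waits on m19 and m9 — all released -> runs and releases m11 and m16


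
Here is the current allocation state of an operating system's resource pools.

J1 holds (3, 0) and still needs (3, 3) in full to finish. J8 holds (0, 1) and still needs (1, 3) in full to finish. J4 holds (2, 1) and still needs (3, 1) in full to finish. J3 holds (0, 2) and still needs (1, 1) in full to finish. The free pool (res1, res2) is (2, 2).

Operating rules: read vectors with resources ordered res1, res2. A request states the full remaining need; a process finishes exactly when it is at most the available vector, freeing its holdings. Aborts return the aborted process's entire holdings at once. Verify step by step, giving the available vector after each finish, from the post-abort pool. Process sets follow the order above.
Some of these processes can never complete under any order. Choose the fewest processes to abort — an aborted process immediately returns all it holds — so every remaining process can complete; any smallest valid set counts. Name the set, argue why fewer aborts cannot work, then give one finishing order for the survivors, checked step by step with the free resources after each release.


Abort J1.
Key observation: no ordering could ever have run J4 before the abort of J1; with (3, 0) back in the pool it fits at step 3.
No smaller set exists: with zero aborts the deadlock remains.
Survivors finish in the order: J3, J8, J4. Check, step by step (pool after the aborts first):
  pool = (5, 2)
  run J3 (needs (1, 1), free (5, 2)); after release of (0, 2) the pool is (5, 4)
  run J8 (needs (1, 3), free (5, 4)); after release of (0, 1) the pool is (5, 5)
  run J4 (needs (3, 1), free (5, 5)); after release of (2, 1) the pool is (7, 6)


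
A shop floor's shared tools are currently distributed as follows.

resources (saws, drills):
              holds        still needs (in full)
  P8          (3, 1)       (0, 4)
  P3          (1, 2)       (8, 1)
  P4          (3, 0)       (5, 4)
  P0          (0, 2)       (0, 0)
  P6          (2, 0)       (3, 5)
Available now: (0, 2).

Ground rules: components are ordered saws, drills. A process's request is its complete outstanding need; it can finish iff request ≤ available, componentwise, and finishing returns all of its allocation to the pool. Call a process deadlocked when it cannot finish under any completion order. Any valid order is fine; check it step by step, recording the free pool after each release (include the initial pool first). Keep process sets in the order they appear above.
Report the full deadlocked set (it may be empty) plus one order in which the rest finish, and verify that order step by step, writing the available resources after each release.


Nothing here is deadlocked.
Key observation: P0 fits the free pool immediately, and its release cascades until everyone finishes.
A valid finishing order for the others: P0, P8, P6, P4, P3. Verifying each step:
  pool = (0, 2)
  P0 needs (0, 0) <= (0, 2) -> finishes; pool += (0, 2) = (0, 4)
  P8 needs (0, 4) <= (0, 4) -> finishes; pool += (3, 1) = (3, 5)
  P6 needs (3, 5) <= (3, 5) -> finishes; pool += (2, 0) = (5, 5)
  P4 needs (5, 4) <= (5, 5) -> finishes; pool += (3, 0) = (8, 5)
  P3 needs (8, 1) <= (8, 5) -> finishes; pool += (1, 2) = (9, 7)


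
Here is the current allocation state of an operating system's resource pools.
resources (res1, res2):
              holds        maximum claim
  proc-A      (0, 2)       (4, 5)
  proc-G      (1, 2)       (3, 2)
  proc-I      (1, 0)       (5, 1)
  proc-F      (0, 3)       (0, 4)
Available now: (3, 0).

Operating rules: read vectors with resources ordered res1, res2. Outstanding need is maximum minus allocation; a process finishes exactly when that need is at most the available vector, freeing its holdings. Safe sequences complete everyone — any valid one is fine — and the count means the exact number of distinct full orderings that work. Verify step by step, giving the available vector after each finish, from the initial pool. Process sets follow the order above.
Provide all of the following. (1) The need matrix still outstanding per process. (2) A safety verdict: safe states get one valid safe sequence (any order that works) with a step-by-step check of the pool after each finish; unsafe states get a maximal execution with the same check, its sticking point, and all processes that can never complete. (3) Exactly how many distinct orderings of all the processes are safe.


(1) Remaining need (order res1, res2):
  proc-A: (4, 3)
  proc-G: (2, 0)
  proc-I: (4, 1)
  proc-F: (0, 1)
(2) The state is SAFE; one workable sequence: proc-G, proc-I, proc-F, proc-A.
Key observation: proc-I is the earliest step where a requested resource binds exactly: need (4, 1), pool (4, 2) at its turn.
Verifying each step:
  pool = (3, 0)
  run proc-G (needs (2, 0), free (3, 0)); after release of (1, 2) the pool is (4, 2)
  run proc-I (needs (4, 1), free (4, 2)); after release of (1, 0) the pool is (5, 2)
  run proc-F (needs (0, 1), free (5, 2)); after release of (0, 3) the pool is (5, 5)
  run proc-A (needs (4, 3), free (5, 5)); after release of (0, 2) the pool is (5, 7)
(3) Precisely 3 of the possible complete orderings are safe sequences.


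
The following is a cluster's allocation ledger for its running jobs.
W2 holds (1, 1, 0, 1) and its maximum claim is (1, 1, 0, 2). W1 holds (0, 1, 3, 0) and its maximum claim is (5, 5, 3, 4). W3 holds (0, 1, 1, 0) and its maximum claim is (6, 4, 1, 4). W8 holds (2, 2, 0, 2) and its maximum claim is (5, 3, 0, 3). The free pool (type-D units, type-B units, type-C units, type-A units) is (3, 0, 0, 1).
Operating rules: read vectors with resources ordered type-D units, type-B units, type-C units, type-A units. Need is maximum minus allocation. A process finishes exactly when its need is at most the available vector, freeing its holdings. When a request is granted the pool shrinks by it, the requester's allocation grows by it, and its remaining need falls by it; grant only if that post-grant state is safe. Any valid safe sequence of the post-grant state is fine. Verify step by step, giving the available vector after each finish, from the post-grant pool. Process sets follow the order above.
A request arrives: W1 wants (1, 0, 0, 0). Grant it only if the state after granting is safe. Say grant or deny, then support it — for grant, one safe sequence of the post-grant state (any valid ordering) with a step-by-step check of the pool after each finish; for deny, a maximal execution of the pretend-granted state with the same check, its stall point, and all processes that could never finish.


DENY: after the grant no complete ordering would exist.
Key observation: after W2, W8 the pool peaks at (5, 3, 0, 4), and each blocked process is short somewhere: W1 on type-B units; W3 on type-D units.
After a pretend grant, a maximal execution: W2, W8 — then nothing else fits. Walking it through:
  pool = (2, 0, 0, 1)
  W2 needs (0, 0, 0, 1) <= (2, 0, 0, 1) -> finishes; pool += (1, 1, 0, 1) = (3, 1, 0, 2)
  W8 needs (3, 1, 0, 1) <= (3, 1, 0, 2) -> finishes; pool += (2, 2, 0, 2) = (5, 3, 0, 4)
  blocked: W1 wants (4, 4, 0, 4), pool (5, 3, 0, 4) — not enough type-B units
  blocked: W3 wants (6, 3, 0, 4), pool (5, 3, 0, 4) — not enough type-D units
Post-grant, the permanently blocked set is W1 and W3.


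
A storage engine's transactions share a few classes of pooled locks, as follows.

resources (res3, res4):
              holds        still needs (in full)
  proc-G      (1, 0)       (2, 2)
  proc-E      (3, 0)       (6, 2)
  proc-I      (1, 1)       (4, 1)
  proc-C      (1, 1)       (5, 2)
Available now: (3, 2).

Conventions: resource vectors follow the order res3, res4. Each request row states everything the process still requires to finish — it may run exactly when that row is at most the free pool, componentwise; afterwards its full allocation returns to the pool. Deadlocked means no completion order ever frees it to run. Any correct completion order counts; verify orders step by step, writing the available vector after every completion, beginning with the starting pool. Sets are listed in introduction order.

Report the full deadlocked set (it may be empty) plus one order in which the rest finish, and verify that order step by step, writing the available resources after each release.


The deadlocked set is empty.
Key observation: proc-G fits the free pool immediately, and its release cascades until everyone finishes.
The rest can finish in the order proc-G, proc-I, proc-C, proc-E. Verifying each step:
  pool = (3, 2)
  proc-G needs (2, 2) <= (3, 2) -> finishes; pool += (1, 0) = (4, 2)
  proc-I needs (4, 1) <= (4, 2) -> finishes; pool += (1, 1) = (5, 3)
  proc-C needs (5, 2) <= (5, 3) -> finishes; pool += (1, 1) = (6, 4)
  proc-E needs (6, 2) <= (6, 4) -> finishes; pool += (3, 0) = (9, 4)


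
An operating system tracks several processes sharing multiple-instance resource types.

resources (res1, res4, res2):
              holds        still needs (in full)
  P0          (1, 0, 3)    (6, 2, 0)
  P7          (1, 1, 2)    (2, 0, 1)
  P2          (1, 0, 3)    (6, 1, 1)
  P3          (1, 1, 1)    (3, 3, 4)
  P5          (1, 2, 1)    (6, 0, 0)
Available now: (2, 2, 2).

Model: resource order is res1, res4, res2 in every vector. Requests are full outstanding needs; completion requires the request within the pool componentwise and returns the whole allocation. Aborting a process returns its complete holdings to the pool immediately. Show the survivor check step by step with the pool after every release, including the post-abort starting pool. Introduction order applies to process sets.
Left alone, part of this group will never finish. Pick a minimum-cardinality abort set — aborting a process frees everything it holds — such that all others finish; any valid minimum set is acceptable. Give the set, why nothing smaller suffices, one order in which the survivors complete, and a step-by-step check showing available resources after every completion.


The answer: abort P0 and P5.
Key observation: P2 was stuck for good until P0 and P5 gave back (2, 2, 4); in the order shown it finishes at step 3.
Why nothing smaller works — every single abort fails: P0 alone leaves P2 blocked (short on res1); P7 alone leaves P0 blocked (short on res1); P2 alone leaves P0 blocked (short on res1); P3 alone leaves P0 blocked (short on res1); P5 alone leaves P0 blocked (short on res1).
The survivors complete as P7, P3, P2. Verifying each step (starting from the post-abort pool):
  pool = (4, 4, 6)
  P7 needs (2, 0, 1) <= (4, 4, 6) -> finishes; pool += (1, 1, 2) = (5, 5, 8)
  P3 needs (3, 3, 4) <= (5, 5, 8) -> finishes; pool += (1, 1, 1) = (6, 6, 9)
  P2 needs (6, 1, 1) <= (6, 6, 9) -> finishes; pool += (1, 0, 3) = (7, 6, 12)


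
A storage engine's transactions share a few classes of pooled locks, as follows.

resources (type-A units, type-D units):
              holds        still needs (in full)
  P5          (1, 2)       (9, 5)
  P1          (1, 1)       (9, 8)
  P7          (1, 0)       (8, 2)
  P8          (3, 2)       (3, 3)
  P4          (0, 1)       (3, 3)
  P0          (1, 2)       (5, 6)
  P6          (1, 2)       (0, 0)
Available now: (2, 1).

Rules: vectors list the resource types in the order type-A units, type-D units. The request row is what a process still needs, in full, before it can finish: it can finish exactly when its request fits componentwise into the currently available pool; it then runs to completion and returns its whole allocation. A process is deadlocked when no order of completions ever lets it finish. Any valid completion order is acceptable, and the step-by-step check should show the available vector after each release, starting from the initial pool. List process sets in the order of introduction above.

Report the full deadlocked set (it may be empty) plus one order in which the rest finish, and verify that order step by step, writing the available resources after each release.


Deadlocked: P5, P1 and P7.
Key observation: the pool after P6, P8, P4, P0 is (7, 8); every surviving request exceeds it in type-A units, so progress ends there.
The rest can finish in the order P6, P8, P4, P0. Check, step by step:
  pool = (2, 1)
  P6: need (0, 0) fits (2, 1); releases (1, 2), pool now (3, 3)
  P8: need (3, 3) fits (3, 3); releases (3, 2), pool now (6, 5)
  P4: need (3, 3) fits (6, 5); releases (0, 1), pool now (6, 6)
  P0: need (5, 6) fits (6, 6); releases (1, 2), pool now (7, 8)
The blocked processes can never fit:
  P5 cannot run: need (9, 5) vs free (7, 8) (insufficient type-A units)
  P1 cannot run: need (9, 8) vs free (7, 8) (insufficient type-A units)
  P7 cannot run: need (8, 2) vs free (7, 8) (insufficient type-A units)


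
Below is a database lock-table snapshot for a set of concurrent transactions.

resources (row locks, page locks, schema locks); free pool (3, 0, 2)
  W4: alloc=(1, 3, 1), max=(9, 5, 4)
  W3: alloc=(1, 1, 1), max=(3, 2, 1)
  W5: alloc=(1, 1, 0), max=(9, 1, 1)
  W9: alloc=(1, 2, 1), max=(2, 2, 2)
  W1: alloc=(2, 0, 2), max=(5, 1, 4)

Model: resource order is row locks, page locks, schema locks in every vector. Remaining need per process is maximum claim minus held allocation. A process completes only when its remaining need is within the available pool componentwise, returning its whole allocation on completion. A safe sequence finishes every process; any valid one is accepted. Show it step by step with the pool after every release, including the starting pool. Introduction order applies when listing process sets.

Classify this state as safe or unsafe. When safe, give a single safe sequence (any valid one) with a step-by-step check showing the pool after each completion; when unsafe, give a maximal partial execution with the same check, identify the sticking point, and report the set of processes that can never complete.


UNSAFE — no complete ordering exists.
Key observation: the wall is row locks: completing W9, W1, W3 brings the pool only to (7, 3, 6), and all the rest need more.
The run W9, W1, W3 cannot be extended any further. Walking it through:
  pool = (3, 0, 2)
  run W9 (needs (1, 0, 1), free (3, 0, 2)); after release of (1, 2, 1) the pool is (4, 2, 3)
  run W1 (needs (3, 1, 2), free (4, 2, 3)); after release of (2, 0, 2) the pool is (6, 2, 5)
  run W3 (needs (2, 1, 0), free (6, 2, 5)); after release of (1, 1, 1) the pool is (7, 3, 6)
  blocked: W4 wants (8, 2, 3), pool (7, 3, 6) — not enough row locks
  blocked: W5 wants (8, 0, 1), pool (7, 3, 6) — not enough row locks
Permanently blocked: W4 and W5.


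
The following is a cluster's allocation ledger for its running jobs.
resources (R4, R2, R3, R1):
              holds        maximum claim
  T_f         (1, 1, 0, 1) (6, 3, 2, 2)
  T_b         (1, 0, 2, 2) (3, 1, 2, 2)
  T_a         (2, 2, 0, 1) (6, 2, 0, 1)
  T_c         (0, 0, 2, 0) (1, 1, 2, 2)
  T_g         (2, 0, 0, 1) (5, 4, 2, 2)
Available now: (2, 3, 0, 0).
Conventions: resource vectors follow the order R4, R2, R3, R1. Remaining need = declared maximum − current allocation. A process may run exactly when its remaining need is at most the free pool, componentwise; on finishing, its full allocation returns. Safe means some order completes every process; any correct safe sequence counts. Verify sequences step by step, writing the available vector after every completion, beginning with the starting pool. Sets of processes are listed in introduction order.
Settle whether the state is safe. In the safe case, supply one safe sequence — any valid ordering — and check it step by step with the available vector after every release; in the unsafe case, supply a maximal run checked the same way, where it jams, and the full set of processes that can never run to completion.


UNSAFE.
Key observation: after T_b, T_c the pool peaks at (3, 3, 4, 2), and each blocked process is short somewhere: T_f on R4; T_a on R4; T_g on R2.
Going as far as possible: T_b, T_c; after that, nothing fits. Check, step by step:
  pool = (2, 3, 0, 0)
  T_b: need (2, 1, 0, 0) fits (2, 3, 0, 0); releases (1, 0, 2, 2), pool now (3, 3, 2, 2)
  T_c: need (1, 1, 0, 2) fits (3, 3, 2, 2); releases (0, 0, 2, 0), pool now (3, 3, 4, 2)
  T_f still needs (5, 2, 2, 1) but only (3, 3, 4, 2) is free — short on R4
  T_a still needs (4, 0, 0, 0) but only (3, 3, 4, 2) is free — short on R4
  T_g still needs (3, 4, 2, 1) but only (3, 3, 4, 2) is free — short on R2
Permanently blocked: T_f, T_a and T_g.


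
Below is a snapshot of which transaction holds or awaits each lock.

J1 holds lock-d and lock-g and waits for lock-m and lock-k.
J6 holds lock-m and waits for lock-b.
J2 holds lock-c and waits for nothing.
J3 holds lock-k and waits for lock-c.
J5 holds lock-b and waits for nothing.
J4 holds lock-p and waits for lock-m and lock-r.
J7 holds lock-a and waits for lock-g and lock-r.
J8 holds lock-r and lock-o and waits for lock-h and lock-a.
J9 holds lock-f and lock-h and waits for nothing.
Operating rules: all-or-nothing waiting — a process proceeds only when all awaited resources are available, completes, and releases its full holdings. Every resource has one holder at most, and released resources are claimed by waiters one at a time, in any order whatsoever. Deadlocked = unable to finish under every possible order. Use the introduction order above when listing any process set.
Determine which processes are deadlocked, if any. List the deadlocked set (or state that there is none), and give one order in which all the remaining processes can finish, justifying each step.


Deadlocked: J4, J7 and J8.
Key observation: the knot is the closed ring of waits J8 -> J7 -> J8; J4 waits into the deadlock from upstream.
One completion order for the rest: J9, J2, J3, J5, J6, J1.
Walking it through:
  run J9 (it waits on nothing); releases lock-f and lock-h
  run J2 (it waits on nothing); releases lock-c
  run J3 (all its waits — lock-c — are resolved); releases lock-k
  run J5 (it waits on nothing); releases lock-b
  run J6 (all its waits — lock-b — are resolved); releases lock-m
  run J1 (all its waits — lock-m and lock-k — are resolved); releases lock-d and lock-g


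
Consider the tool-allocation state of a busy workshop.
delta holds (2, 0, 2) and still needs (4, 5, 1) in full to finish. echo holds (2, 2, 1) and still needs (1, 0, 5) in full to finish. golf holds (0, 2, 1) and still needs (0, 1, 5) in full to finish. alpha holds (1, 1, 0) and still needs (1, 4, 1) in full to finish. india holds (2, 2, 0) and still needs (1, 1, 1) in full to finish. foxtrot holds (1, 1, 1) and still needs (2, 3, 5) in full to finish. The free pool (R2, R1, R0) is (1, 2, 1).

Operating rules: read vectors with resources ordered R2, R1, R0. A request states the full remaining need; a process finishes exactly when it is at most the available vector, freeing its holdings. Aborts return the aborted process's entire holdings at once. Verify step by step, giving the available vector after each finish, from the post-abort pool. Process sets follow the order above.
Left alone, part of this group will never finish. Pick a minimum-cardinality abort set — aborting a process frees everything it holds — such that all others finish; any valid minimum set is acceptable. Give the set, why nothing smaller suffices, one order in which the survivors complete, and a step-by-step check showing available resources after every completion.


The answer: abort echo and foxtrot.
Key observation: the returned (3, 3, 2) from echo and foxtrot is what brings golf — unrunnable before, under any order — into play at step 3.
Minimality, checking each single-abort alternative: delta alone leaves echo blocked (short on R0); echo alone leaves golf blocked (short on R0); golf alone leaves echo blocked (short on R0); alpha alone leaves echo blocked (short on R0); india alone leaves echo blocked (short on R0); foxtrot alone leaves echo blocked (short on R0).
The survivors complete as india, delta, golf, alpha. Step-by-step check (starting from the post-abort pool):
  pool = (4, 5, 3)
  india: need (1, 1, 1) fits (4, 5, 3); releases (2, 2, 0), pool now (6, 7, 3)
  delta: need (4, 5, 1) fits (6, 7, 3); releases (2, 0, 2), pool now (8, 7, 5)
  golf: need (0, 1, 5) fits (8, 7, 5); releases (0, 2, 1), pool now (8, 9, 6)
  alpha: need (1, 4, 1) fits (8, 9, 6); releases (1, 1, 0), pool now (9, 10, 6)
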